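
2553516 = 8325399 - 5771883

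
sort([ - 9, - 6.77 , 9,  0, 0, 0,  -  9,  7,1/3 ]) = [- 9,- 9, - 6.77, 0,0, 0,1/3, 7,9]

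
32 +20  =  52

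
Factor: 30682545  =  3^1*5^1*2045503^1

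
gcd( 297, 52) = 1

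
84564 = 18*4698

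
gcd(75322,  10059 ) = 1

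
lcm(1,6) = 6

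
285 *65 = 18525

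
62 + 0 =62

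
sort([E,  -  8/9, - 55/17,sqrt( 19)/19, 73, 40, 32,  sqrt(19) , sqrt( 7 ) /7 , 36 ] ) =[ - 55/17, - 8/9, sqrt(19 ) /19, sqrt( 7) /7, E,sqrt( 19), 32,36, 40, 73 ]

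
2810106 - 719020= 2091086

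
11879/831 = 11879/831 = 14.29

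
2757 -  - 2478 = 5235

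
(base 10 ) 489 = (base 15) 229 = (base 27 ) i3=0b111101001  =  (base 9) 603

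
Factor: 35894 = 2^1*131^1*137^1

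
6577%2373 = 1831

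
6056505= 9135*663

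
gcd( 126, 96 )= 6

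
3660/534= 610/89 = 6.85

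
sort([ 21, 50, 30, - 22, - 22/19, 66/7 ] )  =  [ - 22, - 22/19,66/7, 21, 30,50]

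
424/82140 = 106/20535 = 0.01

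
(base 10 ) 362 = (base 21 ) h5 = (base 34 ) AM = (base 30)c2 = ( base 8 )552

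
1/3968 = 1/3968=0.00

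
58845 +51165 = 110010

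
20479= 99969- 79490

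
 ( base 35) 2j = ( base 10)89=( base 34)2l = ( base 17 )54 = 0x59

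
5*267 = 1335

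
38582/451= 38582/451 = 85.55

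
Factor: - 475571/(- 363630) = 2^( - 1 )*3^( - 1 ) * 5^( - 1 )*17^( - 1)*23^1*29^1 = 667/510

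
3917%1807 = 303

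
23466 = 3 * 7822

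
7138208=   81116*88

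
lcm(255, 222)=18870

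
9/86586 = 3/28862 = 0.00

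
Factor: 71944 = 2^3 * 17^1 * 23^2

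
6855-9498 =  - 2643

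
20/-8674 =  - 1 + 4327/4337 = -  0.00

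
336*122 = 40992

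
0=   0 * 936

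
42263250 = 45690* 925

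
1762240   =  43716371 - 41954131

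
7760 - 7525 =235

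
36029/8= 36029/8= 4503.62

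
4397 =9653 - 5256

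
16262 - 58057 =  - 41795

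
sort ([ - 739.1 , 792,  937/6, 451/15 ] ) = [ - 739.1, 451/15 , 937/6,792 ] 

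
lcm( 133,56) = 1064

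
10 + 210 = 220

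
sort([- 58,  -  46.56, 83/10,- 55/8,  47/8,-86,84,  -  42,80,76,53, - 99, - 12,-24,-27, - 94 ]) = [ - 99, - 94, - 86, - 58, - 46.56, - 42,  -  27, - 24, - 12,  -  55/8 , 47/8 , 83/10, 53, 76,80,84 ] 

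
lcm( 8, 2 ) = 8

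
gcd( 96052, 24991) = 1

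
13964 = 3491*4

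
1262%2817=1262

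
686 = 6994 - 6308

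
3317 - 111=3206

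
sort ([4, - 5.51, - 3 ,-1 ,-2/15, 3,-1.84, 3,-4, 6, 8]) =[ - 5.51,-4,-3,- 1.84, - 1,-2/15, 3, 3,4  ,  6, 8]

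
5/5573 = 5/5573 = 0.00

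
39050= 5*7810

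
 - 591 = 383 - 974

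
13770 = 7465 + 6305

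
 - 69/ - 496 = 69/496 = 0.14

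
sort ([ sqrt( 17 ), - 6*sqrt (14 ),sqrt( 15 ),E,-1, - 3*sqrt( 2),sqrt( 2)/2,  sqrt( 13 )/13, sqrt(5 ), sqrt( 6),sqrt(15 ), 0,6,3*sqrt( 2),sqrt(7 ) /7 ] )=[ - 6*sqrt(  14 ), - 3*sqrt(2 ), - 1,0,sqrt( 13)/13, sqrt( 7)/7,sqrt( 2) /2 , sqrt (5),  sqrt(6 ),E,sqrt( 15 ),sqrt(15 ),sqrt (17), 3*sqrt( 2 ), 6] 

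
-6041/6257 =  - 1 +216/6257 = - 0.97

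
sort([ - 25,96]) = [ - 25,96]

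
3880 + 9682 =13562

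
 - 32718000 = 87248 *( - 375) 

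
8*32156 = 257248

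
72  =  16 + 56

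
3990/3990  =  1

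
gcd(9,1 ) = 1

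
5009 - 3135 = 1874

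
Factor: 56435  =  5^1*11287^1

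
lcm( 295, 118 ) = 590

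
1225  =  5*245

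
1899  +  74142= 76041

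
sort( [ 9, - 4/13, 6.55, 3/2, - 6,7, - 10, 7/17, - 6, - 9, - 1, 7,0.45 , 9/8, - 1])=[-10, - 9,  -  6,-6,-1,-1, - 4/13, 7/17,0.45,9/8, 3/2,6.55, 7, 7, 9]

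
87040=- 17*( - 5120)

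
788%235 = 83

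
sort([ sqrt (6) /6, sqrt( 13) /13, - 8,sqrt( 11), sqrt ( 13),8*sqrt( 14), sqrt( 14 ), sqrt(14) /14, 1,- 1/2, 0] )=[ - 8 , - 1/2, 0,  sqrt ( 14 )/14, sqrt( 13 ) /13,sqrt ( 6 ) /6, 1, sqrt( 11 ) , sqrt( 13 ), sqrt( 14 ),8*sqrt(14) ]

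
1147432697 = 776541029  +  370891668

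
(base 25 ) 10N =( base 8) 1210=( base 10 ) 648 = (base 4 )22020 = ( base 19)1f2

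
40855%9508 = 2823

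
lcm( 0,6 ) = 0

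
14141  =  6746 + 7395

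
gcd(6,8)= 2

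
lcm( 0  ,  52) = 0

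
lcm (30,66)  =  330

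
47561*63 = 2996343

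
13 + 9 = 22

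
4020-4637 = -617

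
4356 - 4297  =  59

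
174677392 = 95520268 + 79157124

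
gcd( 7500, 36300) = 300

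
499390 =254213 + 245177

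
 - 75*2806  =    -  210450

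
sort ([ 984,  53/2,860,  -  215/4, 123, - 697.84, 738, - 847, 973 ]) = [ - 847,-697.84, - 215/4,53/2, 123, 738,860, 973,984]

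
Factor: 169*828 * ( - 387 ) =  - 2^2*3^4 * 13^2 * 23^1*43^1 = -  54153684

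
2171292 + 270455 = 2441747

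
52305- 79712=-27407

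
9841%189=13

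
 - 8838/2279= - 4 + 278/2279 = -3.88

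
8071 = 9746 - 1675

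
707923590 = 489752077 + 218171513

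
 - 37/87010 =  - 37/87010 = - 0.00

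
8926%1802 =1718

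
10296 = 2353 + 7943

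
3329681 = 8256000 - 4926319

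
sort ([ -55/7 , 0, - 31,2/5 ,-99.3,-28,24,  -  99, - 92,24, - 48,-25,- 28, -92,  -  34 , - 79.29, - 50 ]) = [ - 99.3, - 99,  -  92, - 92,-79.29, - 50,-48,-34,  -  31,-28  ,  -  28, - 25, - 55/7,  0, 2/5,24,24 ]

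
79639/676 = 79639/676  =  117.81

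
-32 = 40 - 72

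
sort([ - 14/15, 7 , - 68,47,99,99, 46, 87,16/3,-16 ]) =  [ - 68, - 16, - 14/15  ,  16/3,7,  46,47, 87,  99, 99]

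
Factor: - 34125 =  - 3^1*5^3  *7^1*  13^1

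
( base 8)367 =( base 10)247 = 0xF7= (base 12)187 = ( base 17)e9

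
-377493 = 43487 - 420980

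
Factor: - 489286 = -2^1*7^1*34949^1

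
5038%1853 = 1332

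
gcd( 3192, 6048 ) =168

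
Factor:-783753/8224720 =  - 2^ ( -4 )*3^1 * 5^ ( - 1)*7^(-1) * 19^( - 1 ) * 773^(-1) * 261251^1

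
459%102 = 51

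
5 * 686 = 3430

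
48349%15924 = 577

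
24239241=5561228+18678013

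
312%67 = 44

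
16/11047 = 16/11047 = 0.00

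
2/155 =2/155 = 0.01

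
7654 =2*3827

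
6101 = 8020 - 1919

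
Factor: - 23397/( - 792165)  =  709/24005 = 5^ (  -  1)*709^1*4801^( - 1)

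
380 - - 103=483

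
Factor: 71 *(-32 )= - 2272 = - 2^5 *71^1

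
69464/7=9923 + 3/7 = 9923.43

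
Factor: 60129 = 3^3*17^1 * 131^1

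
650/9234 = 325/4617 = 0.07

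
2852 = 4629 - 1777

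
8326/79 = 105 +31/79 = 105.39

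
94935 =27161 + 67774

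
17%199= 17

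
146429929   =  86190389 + 60239540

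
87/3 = 29 = 29.00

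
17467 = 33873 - 16406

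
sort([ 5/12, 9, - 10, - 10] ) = [ - 10,-10 , 5/12 , 9 ] 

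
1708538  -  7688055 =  - 5979517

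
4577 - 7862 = - 3285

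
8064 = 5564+2500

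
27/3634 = 27/3634=0.01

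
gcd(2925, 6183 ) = 9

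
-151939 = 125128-277067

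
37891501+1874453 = 39765954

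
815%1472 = 815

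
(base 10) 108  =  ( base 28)3o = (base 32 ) 3C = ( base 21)53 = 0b1101100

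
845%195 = 65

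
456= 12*38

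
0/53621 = 0= 0.00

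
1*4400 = 4400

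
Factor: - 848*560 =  - 2^8*5^1 * 7^1*53^1 = - 474880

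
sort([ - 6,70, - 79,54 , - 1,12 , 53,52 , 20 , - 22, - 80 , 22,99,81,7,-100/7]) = [ - 80, - 79,- 22 , - 100/7,-6, - 1 , 7,12,20,22,  52,53,54 , 70, 81 , 99 ] 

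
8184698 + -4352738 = 3831960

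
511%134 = 109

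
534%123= 42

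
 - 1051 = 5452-6503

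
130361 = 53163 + 77198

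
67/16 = 4 + 3/16= 4.19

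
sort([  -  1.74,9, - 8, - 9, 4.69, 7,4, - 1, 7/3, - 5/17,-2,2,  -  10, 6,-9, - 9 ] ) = [  -  10,  -  9,- 9, - 9,  -  8 , - 2, - 1.74,  -  1,-5/17, 2,7/3, 4, 4.69, 6, 7, 9]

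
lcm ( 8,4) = 8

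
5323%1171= 639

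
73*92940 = 6784620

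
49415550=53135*930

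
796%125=46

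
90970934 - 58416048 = 32554886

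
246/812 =123/406  =  0.30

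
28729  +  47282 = 76011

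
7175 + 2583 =9758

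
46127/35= 1317 + 32/35 = 1317.91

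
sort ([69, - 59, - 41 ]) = [  -  59, - 41 , 69] 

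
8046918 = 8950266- 903348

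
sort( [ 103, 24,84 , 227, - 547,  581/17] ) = [ - 547, 24,  581/17, 84, 103, 227 ]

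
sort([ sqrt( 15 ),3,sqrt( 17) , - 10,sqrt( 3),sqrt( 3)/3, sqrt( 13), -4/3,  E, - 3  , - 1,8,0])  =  [ - 10, - 3, - 4/3, - 1, 0 , sqrt( 3)/3, sqrt ( 3 ), E, 3,sqrt( 13),sqrt( 15 ), sqrt (17 ),8]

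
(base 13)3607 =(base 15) 23c7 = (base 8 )16674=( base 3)101102221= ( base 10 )7612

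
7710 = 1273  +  6437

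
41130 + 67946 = 109076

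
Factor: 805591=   29^1 * 27779^1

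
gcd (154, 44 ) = 22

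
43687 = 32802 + 10885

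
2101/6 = 2101/6 = 350.17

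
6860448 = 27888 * 246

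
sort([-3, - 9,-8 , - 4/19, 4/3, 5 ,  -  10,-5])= [ - 10,-9, -8, - 5, - 3, - 4/19, 4/3, 5]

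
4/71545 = 4/71545 = 0.00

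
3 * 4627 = 13881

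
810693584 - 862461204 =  - 51767620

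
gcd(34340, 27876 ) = 404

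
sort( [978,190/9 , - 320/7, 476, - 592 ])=[ - 592,  -  320/7 , 190/9,476,  978] 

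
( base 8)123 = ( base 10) 83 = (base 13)65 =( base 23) 3e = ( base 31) 2L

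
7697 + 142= 7839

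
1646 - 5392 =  - 3746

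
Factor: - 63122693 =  - 19^1*331^1*10037^1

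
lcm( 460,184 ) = 920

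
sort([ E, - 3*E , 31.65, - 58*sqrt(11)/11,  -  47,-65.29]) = [-65.29, - 47, - 58 * sqrt(11)/11, - 3*E, E, 31.65]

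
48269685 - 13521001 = 34748684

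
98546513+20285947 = 118832460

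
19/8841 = 19/8841=0.00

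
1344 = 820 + 524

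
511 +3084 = 3595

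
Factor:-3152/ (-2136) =394/267 = 2^1*3^(-1)*89^( -1 )*197^1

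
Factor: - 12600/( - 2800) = 9/2=2^( - 1 )*3^2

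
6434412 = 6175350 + 259062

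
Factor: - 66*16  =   - 1056 = - 2^5* 3^1* 11^1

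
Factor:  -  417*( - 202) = 84234  =  2^1*3^1*101^1*139^1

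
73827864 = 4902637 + 68925227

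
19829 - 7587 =12242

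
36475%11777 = 1144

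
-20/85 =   -  4/17 =- 0.24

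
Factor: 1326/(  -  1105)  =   - 2^1 * 3^1* 5^( - 1) =- 6/5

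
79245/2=79245/2 = 39622.50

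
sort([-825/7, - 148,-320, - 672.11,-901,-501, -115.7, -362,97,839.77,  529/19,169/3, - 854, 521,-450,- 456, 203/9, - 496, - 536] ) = [ - 901, - 854, - 672.11,-536 ,-501, - 496, - 456, - 450,  -  362,-320, - 148, - 825/7,-115.7,203/9,  529/19,169/3, 97,521,839.77]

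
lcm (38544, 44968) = 269808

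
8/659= 8/659= 0.01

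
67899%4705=2029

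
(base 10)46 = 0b101110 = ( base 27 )1J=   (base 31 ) 1f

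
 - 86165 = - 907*95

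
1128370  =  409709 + 718661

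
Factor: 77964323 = 77964323^1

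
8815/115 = 76 + 15/23 = 76.65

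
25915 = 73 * 355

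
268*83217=22302156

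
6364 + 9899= 16263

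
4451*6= 26706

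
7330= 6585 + 745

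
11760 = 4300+7460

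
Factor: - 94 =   -  2^1*47^1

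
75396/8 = 18849/2 = 9424.50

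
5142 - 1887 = 3255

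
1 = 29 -28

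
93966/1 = 93966 = 93966.00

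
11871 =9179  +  2692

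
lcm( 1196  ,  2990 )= 5980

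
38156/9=4239 + 5/9 = 4239.56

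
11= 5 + 6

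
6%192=6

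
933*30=27990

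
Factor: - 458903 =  - 61^1*7523^1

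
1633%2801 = 1633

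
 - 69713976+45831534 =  - 23882442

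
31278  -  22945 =8333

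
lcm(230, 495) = 22770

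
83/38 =83/38 = 2.18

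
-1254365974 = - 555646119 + -698719855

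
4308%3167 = 1141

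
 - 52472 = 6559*( - 8) 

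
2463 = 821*3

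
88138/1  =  88138 = 88138.00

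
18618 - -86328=104946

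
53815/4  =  13453 + 3/4 = 13453.75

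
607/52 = 607/52 = 11.67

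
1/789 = 1/789 = 0.00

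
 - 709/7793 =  - 709/7793 =- 0.09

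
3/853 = 3/853 = 0.00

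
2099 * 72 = 151128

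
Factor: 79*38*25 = 2^1*5^2*19^1*79^1= 75050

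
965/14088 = 965/14088 = 0.07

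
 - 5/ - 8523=5/8523 = 0.00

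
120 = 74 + 46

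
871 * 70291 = 61223461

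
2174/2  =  1087 =1087.00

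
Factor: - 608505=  - 3^1*5^1 * 113^1*359^1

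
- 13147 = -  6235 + -6912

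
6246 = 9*694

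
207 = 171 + 36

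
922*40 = 36880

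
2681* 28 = 75068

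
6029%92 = 49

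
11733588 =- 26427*( - 444)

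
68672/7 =9810 + 2/7 = 9810.29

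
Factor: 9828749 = 7^1*1404107^1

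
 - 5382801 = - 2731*1971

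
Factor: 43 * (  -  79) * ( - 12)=40764= 2^2*3^1 *43^1*79^1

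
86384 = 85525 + 859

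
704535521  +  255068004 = 959603525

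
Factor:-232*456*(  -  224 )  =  2^11*3^1*7^1*19^1*29^1 = 23697408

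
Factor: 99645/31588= 2^(- 2)*3^1*5^1*7^1*  13^1*53^( - 1 )*73^1*149^( - 1 )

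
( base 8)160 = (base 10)112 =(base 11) a2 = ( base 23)4k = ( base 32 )3G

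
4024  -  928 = 3096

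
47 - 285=-238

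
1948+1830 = 3778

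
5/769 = 5/769 = 0.01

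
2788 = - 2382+5170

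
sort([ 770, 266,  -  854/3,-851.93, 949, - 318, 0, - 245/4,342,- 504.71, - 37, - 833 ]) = [ - 851.93, - 833, - 504.71, - 318,  -  854/3,-245/4, - 37 , 0, 266,342, 770, 949]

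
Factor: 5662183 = 1087^1*5209^1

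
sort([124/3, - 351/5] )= [ - 351/5 , 124/3]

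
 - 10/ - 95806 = 5/47903 = 0.00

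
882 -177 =705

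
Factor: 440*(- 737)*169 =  - 2^3 * 5^1*11^2*13^2 * 67^1=- 54803320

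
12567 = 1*12567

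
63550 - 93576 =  - 30026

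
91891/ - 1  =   - 91891 + 0/1 = - 91891.00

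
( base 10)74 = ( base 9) 82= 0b1001010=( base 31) 2c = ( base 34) 26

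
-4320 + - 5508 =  - 9828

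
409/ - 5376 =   -  409/5376 = -  0.08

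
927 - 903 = 24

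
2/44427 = 2/44427 = 0.00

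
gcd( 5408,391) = 1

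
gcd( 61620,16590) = 2370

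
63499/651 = 63499/651 = 97.54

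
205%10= 5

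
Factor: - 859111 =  - 11^1*78101^1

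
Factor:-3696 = - 2^4*3^1*7^1*11^1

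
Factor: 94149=3^3*11^1 * 317^1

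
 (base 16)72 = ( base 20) 5e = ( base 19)60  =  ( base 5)424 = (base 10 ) 114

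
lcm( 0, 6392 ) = 0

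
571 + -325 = 246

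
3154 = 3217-63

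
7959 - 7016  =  943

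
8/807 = 8/807 = 0.01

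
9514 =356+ 9158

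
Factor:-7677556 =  - 2^2*73^1*26293^1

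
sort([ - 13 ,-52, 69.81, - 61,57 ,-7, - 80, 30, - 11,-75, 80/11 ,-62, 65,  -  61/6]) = [ - 80,-75,-62 , - 61,-52,-13,-11, - 61/6,  -  7,80/11, 30,57,65, 69.81 ] 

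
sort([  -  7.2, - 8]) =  [- 8, - 7.2]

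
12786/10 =6393/5 = 1278.60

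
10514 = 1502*7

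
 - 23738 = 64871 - 88609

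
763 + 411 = 1174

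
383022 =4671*82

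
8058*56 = 451248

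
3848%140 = 68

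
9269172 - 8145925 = 1123247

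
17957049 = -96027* ( - 187) 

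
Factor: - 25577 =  - 25577^1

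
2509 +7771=10280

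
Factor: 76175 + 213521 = 289696  =  2^5*11^1*823^1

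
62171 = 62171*1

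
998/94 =499/47 =10.62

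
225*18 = 4050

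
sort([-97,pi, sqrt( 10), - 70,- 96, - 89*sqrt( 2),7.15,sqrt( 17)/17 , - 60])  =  [ - 89*sqrt( 2 ), - 97, - 96, - 70, - 60,sqrt( 17)/17,  pi, sqrt(10), 7.15]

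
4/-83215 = -4/83215 = -0.00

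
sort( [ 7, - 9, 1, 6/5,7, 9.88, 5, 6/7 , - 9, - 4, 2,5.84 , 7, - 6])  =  [-9 , - 9, - 6, - 4, 6/7, 1,  6/5, 2,5,5.84,7, 7,7, 9.88 ] 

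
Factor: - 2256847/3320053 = -11^( -1)*113^( - 1 )*  2671^(-1 )*2256847^1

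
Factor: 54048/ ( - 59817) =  - 2^5*127^( - 1)*157^(-1 )*563^1 = - 18016/19939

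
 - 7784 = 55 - 7839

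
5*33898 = 169490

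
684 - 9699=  - 9015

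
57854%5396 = 3894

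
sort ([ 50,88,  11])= [11,  50 , 88 ] 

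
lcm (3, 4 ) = 12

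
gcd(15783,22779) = 3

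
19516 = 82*238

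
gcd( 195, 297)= 3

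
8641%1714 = 71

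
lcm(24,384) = 384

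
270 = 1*270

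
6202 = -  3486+9688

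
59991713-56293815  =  3697898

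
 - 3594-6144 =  - 9738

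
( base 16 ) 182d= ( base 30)6q9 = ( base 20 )f99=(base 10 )6189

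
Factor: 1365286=2^1 * 13^1*52511^1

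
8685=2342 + 6343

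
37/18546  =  37/18546  =  0.00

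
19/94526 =19/94526 = 0.00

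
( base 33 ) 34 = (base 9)124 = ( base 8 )147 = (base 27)3M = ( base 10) 103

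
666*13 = 8658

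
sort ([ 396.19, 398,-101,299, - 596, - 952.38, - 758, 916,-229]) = [ - 952.38, - 758,-596,  -  229 ,- 101,299, 396.19,398, 916]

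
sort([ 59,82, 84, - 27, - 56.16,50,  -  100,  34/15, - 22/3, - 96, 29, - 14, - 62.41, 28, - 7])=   [ - 100, - 96, - 62.41 , - 56.16, - 27, - 14,-22/3, - 7, 34/15, 28 , 29, 50,59,82,84 ] 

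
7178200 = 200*35891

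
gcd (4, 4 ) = 4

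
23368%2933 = 2837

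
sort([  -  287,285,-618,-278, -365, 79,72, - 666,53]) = [-666 , - 618,  -  365, - 287, - 278, 53 , 72,  79,285]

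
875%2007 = 875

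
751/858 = 751/858=0.88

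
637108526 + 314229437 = 951337963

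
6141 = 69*89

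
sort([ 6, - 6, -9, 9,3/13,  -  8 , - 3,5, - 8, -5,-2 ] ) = [ - 9,-8, - 8,  -  6, - 5,-3,-2, 3/13,5, 6,9] 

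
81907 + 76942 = 158849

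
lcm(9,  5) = 45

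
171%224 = 171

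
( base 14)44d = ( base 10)853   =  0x355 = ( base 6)3541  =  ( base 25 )193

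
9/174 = 3/58 = 0.05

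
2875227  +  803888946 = 806764173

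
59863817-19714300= 40149517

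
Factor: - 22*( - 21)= 2^1*3^1*7^1  *11^1 = 462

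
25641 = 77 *333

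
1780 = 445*4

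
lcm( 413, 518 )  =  30562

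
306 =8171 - 7865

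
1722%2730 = 1722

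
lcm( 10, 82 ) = 410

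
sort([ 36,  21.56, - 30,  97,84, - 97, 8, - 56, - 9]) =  [ - 97 , - 56, - 30, - 9,8 , 21.56,36,  84, 97 ] 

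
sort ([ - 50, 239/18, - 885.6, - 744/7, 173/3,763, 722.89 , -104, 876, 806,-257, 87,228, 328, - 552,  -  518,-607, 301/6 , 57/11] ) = [ - 885.6, - 607, - 552, - 518, - 257,- 744/7, - 104,- 50, 57/11, 239/18,301/6, 173/3, 87,228, 328, 722.89, 763,  806 , 876 ] 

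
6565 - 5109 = 1456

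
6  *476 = 2856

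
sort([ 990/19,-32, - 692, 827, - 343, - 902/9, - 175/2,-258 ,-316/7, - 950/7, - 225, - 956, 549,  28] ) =[ - 956, - 692, - 343, - 258,-225,  -  950/7,  -  902/9,-175/2, - 316/7,  -  32, 28, 990/19, 549, 827]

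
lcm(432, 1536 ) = 13824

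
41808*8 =334464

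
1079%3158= 1079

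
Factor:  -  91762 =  - 2^1*11^1*43^1*97^1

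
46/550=23/275 = 0.08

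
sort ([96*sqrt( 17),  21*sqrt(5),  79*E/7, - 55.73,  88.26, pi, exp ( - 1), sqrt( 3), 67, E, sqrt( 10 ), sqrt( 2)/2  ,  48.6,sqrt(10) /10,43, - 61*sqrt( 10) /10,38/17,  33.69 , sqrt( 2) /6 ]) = [ - 55.73 ,-61*sqrt( 10) /10,  sqrt( 2 ) /6, sqrt( 10)/10,  exp( - 1 ), sqrt(2)/2, sqrt( 3),38/17, E,pi , sqrt( 10), 79*E/7, 33.69, 43, 21*sqrt( 5 ), 48.6,67, 88.26,96 *sqrt( 17)] 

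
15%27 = 15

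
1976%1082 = 894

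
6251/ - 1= - 6251+0/1 = - 6251.00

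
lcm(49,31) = 1519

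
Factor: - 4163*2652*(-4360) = 48135603360 = 2^5*3^1*5^1*13^1*17^1*23^1*109^1*181^1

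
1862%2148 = 1862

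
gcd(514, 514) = 514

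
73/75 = 73/75 = 0.97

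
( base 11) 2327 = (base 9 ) 4163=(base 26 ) 4DC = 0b101111101110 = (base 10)3054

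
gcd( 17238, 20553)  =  663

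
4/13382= 2/6691 = 0.00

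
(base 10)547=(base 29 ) IP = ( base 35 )fm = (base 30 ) I7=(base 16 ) 223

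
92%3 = 2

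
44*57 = 2508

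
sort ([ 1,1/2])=[1/2,1]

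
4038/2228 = 2019/1114 = 1.81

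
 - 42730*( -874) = 37346020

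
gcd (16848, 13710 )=6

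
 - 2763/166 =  - 17 + 59/166 = - 16.64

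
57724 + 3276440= 3334164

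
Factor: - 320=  - 2^6*5^1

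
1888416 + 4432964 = 6321380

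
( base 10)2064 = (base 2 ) 100000010000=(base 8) 4020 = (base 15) 929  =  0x810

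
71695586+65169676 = 136865262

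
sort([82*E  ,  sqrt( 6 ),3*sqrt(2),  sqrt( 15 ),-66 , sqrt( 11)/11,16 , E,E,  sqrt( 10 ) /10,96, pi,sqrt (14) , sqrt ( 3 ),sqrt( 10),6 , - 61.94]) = [ - 66, - 61.94,sqrt ( 11)/11,  sqrt( 10 ) /10, sqrt( 3 ), sqrt( 6),E,E, pi,sqrt( 10 ),sqrt( 14 ),sqrt( 15 ),3*sqrt( 2 ),6,16, 96, 82 * E] 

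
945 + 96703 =97648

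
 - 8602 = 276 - 8878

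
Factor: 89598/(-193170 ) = - 5^( - 1 )*47^( - 1 ) * 109^1 = - 109/235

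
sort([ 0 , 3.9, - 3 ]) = [ - 3,0, 3.9] 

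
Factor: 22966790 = 2^1*5^1*7^2 * 11^1*4261^1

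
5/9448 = 5/9448 = 0.00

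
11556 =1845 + 9711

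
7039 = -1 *( - 7039 ) 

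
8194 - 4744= 3450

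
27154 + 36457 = 63611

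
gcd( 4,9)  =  1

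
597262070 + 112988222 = 710250292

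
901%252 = 145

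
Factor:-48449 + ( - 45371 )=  - 2^2*5^1*4691^1= - 93820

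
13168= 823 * 16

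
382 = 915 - 533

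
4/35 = 4/35 = 0.11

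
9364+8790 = 18154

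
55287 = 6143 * 9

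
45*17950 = 807750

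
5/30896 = 5/30896 = 0.00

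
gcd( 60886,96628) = 14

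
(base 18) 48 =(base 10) 80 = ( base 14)5a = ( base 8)120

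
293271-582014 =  - 288743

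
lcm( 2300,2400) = 55200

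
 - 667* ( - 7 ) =4669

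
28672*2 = 57344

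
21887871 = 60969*359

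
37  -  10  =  27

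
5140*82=421480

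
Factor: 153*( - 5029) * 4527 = - 3483241299= - 3^4*17^1*47^1*107^1* 503^1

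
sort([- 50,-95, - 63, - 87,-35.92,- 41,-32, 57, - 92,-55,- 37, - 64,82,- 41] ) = [- 95, - 92,-87 , - 64, - 63,-55, - 50, - 41,-41, - 37, - 35.92,-32,57,82 ] 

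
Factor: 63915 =3^1  *5^1*4261^1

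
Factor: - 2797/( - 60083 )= 2797^1 *60083^( - 1)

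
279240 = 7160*39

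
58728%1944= 408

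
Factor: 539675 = 5^2*21587^1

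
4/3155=4/3155 = 0.00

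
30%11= 8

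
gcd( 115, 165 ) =5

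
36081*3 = 108243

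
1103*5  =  5515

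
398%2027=398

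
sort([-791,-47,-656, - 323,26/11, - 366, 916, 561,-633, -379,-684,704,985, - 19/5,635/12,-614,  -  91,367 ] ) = [ - 791,  -  684, - 656, - 633, - 614, - 379, - 366 , - 323, -91, - 47, - 19/5,26/11, 635/12,  367,561,704,916, 985]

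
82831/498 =82831/498 =166.33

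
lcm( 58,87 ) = 174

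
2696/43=62 +30/43=62.70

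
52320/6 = 8720 =8720.00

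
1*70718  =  70718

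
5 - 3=2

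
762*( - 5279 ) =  - 4022598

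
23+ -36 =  - 13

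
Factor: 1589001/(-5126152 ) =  - 2^( - 3 )*3^1*23^1*79^( - 1)*8111^( - 1 )*23029^1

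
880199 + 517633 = 1397832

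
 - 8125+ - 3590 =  - 11715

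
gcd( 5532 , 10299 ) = 3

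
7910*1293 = 10227630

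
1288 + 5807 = 7095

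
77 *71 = 5467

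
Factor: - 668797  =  - 17^1*39341^1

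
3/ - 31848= -1/10616 = - 0.00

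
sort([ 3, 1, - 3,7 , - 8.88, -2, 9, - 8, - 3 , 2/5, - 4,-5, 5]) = [  -  8.88, - 8, - 5, - 4, - 3, - 3, - 2, 2/5 , 1, 3, 5, 7, 9]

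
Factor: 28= 2^2*7^1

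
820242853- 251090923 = 569151930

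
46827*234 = 10957518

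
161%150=11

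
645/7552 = 645/7552 =0.09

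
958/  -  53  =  -958/53=- 18.08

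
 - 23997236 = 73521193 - 97518429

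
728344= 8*91043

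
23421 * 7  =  163947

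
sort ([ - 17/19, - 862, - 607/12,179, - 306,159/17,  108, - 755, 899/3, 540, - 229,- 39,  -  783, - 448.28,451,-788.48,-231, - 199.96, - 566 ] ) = [ - 862 ,-788.48,- 783,-755, - 566, - 448.28, - 306, - 231, - 229,- 199.96  , - 607/12, - 39, - 17/19, 159/17, 108 , 179, 899/3, 451 , 540] 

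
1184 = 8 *148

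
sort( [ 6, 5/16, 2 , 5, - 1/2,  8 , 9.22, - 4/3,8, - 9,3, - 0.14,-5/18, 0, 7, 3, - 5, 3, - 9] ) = [ - 9, - 9, - 5, - 4/3,-1/2,-5/18, - 0.14, 0, 5/16,  2, 3,3, 3 , 5,6, 7, 8, 8, 9.22]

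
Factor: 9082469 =11^1*825679^1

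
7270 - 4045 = 3225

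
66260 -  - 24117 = 90377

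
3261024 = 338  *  9648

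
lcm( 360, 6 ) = 360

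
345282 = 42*8221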